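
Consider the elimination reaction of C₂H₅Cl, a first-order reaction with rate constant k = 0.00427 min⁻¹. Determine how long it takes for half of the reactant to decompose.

162.3 min

Step 1: For a first-order reaction, t₁/₂ = ln(2)/k
Step 2: t₁/₂ = ln(2)/0.00427
Step 3: t₁/₂ = 0.6931/0.00427 = 162.3 min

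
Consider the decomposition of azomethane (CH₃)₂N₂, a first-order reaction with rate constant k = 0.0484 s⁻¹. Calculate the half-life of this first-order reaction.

14.32 s

Step 1: For a first-order reaction, t₁/₂ = ln(2)/k
Step 2: t₁/₂ = ln(2)/0.0484
Step 3: t₁/₂ = 0.6931/0.0484 = 14.32 s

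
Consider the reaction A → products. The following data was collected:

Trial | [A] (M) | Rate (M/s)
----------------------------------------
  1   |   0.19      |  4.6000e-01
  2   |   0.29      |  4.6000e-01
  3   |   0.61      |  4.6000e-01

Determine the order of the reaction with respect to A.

zeroth order (0)

Step 1: Compare trials - when concentration changes, rate stays constant.
Step 2: rate₂/rate₁ = 4.6000e-01/4.6000e-01 = 1
Step 3: [A]₂/[A]₁ = 0.29/0.19 = 1.526
Step 4: Since rate ratio ≈ (conc ratio)^0, the reaction is zeroth order.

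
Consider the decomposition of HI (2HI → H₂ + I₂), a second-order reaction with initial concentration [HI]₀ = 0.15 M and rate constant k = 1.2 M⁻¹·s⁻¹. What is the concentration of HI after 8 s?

0.06148 M

Step 1: For a second-order reaction: 1/[HI] = 1/[HI]₀ + kt
Step 2: 1/[HI] = 1/0.15 + 1.2 × 8
Step 3: 1/[HI] = 6.667 + 9.6 = 16.27
Step 4: [HI] = 1/16.27 = 0.06148 M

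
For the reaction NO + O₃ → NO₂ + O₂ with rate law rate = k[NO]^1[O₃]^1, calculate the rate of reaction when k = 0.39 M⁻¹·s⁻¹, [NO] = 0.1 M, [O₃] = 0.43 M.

0.01677 M/s

Step 1: The rate law is rate = k[NO]^1[O₃]^1
Step 2: Substitute: rate = 0.39 × (0.1)^1 × (0.43)^1
Step 3: rate = 0.39 × 0.1 × 0.43 = 0.01677 M/s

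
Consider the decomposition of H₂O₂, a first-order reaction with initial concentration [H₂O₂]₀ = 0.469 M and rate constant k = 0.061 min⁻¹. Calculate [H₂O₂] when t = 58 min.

0.01363 M

Step 1: For a first-order reaction: [H₂O₂] = [H₂O₂]₀ × e^(-kt)
Step 2: [H₂O₂] = 0.469 × e^(-0.061 × 58)
Step 3: [H₂O₂] = 0.469 × e^(-3.538)
Step 4: [H₂O₂] = 0.469 × 0.0290714 = 0.01363 M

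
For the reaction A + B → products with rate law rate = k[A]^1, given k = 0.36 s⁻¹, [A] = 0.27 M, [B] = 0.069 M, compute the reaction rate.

0.0972 M/s

Step 1: The rate law is rate = k[A]^1
Step 2: Note that the rate does not depend on [B] (zero order in B).
Step 3: rate = 0.36 × (0.27)^1 = 0.0972 M/s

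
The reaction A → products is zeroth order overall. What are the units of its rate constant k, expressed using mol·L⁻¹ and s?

mol·L⁻¹·s⁻¹

Step 1: For overall order n, rate = k × (concentration)^n.
Step 2: Rate has units mol·L⁻¹·s⁻¹; concentration term has units (mol·L⁻¹)^0.
Step 3: k = rate / (concentration)^n, so units of k = (mol·L⁻¹)^(1-0)·s⁻¹ = mol·L⁻¹·s⁻¹.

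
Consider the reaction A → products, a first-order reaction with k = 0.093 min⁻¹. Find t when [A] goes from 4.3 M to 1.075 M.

14.91 min

Step 1: For first-order: t = ln([A]₀/[A])/k
Step 2: t = ln(4.3/1.075)/0.093
Step 3: t = ln(4)/0.093
Step 4: t = 1.386/0.093 = 14.91 min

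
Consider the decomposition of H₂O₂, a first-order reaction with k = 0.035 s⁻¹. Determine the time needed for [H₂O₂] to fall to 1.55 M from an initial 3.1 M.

19.8 s

Step 1: For first-order: t = ln([H₂O₂]₀/[H₂O₂])/k
Step 2: t = ln(3.1/1.55)/0.035
Step 3: t = ln(2)/0.035
Step 4: t = 0.6931/0.035 = 19.8 s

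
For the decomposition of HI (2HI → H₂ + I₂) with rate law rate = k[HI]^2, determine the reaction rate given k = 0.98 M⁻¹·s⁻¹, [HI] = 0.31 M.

0.09418 M/s

Step 1: Identify the rate law: rate = k[HI]^2
Step 2: Substitute values: rate = 0.98 × (0.31)^2
Step 3: Calculate: rate = 0.98 × 0.0961 = 0.094178 M/s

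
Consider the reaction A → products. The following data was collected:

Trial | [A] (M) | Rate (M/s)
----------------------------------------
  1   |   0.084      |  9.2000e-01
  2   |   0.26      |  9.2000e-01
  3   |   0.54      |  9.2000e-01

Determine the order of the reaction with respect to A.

zeroth order (0)

Step 1: Compare trials - when concentration changes, rate stays constant.
Step 2: rate₂/rate₁ = 9.2000e-01/9.2000e-01 = 1
Step 3: [A]₂/[A]₁ = 0.26/0.084 = 3.095
Step 4: Since rate ratio ≈ (conc ratio)^0, the reaction is zeroth order.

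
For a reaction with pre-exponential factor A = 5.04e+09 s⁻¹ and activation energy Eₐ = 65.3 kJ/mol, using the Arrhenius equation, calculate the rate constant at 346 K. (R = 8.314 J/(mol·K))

6.98e-01 s⁻¹

Step 1: Use the Arrhenius equation: k = A × exp(-Eₐ/RT)
Step 2: Convert Eₐ to J/mol: 65.3 kJ/mol = 65300 J/mol
Step 3: Calculate the exponent: -Eₐ/(RT) = -65300/(8.314 × 346) = -22.70006
Step 4: k = 5.04e+09 × exp(-22.70006)
Step 5: k = 5.04e+09 × 1.38513e-10 = 6.9811e-01 s⁻¹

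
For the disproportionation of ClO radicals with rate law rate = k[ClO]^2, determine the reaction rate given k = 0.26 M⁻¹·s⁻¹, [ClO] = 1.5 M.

0.585 M/s

Step 1: Identify the rate law: rate = k[ClO]^2
Step 2: Substitute values: rate = 0.26 × (1.5)^2
Step 3: Calculate: rate = 0.26 × 2.25 = 0.585 M/s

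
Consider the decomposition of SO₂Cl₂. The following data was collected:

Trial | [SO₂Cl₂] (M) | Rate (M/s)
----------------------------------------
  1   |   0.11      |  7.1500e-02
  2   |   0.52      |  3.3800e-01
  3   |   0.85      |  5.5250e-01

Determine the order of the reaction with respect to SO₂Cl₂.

first order (1)

Step 1: Compare trials to find order n where rate₂/rate₁ = ([SO₂Cl₂]₂/[SO₂Cl₂]₁)^n
Step 2: rate₂/rate₁ = 3.3800e-01/7.1500e-02 = 4.727
Step 3: [SO₂Cl₂]₂/[SO₂Cl₂]₁ = 0.52/0.11 = 4.727
Step 4: n = ln(4.727)/ln(4.727) = 1.00 ≈ 1
Step 5: The reaction is first order in SO₂Cl₂.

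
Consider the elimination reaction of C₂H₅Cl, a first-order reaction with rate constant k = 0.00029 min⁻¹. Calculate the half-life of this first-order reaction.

2390 min

Step 1: For a first-order reaction, t₁/₂ = ln(2)/k
Step 2: t₁/₂ = ln(2)/0.00029
Step 3: t₁/₂ = 0.6931/0.00029 = 2390 min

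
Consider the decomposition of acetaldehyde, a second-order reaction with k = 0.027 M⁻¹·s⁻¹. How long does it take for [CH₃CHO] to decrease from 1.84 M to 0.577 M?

44.06 s

Step 1: For second-order: t = (1/[CH₃CHO] - 1/[CH₃CHO]₀)/k
Step 2: t = (1/0.577 - 1/1.84)/0.027
Step 3: t = (1.733 - 0.5435)/0.027
Step 4: t = 1.19/0.027 = 44.06 s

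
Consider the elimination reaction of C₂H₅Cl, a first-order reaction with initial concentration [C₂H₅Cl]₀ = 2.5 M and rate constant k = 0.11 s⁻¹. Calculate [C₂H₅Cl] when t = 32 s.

0.074 M

Step 1: For a first-order reaction: [C₂H₅Cl] = [C₂H₅Cl]₀ × e^(-kt)
Step 2: [C₂H₅Cl] = 2.5 × e^(-0.11 × 32)
Step 3: [C₂H₅Cl] = 2.5 × e^(-3.52)
Step 4: [C₂H₅Cl] = 2.5 × 0.0295994 = 0.074 M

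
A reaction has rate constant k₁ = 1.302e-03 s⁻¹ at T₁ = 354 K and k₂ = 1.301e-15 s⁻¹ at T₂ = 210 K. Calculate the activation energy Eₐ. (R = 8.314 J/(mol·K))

118.6 kJ/mol

Step 1: Use the two-temperature Arrhenius form: ln(k₂/k₁) = -Eₐ/R × (1/T₂ - 1/T₁)
Step 2: ln(k₂/k₁) = ln(1.301e-15/1.302e-03) = ln(9.99232e-13) = -27.6318
Step 3: 1/T₂ - 1/T₁ = 1/210 - 1/354 = 1.937046e-03 K⁻¹
Step 4: Eₐ = -R × ln(k₂/k₁) / (1/T₂ - 1/T₁) = -8.314 × -27.6318 / 1.937046e-03
Step 5: Eₐ = 1.1860e+05 J/mol = 118.6 kJ/mol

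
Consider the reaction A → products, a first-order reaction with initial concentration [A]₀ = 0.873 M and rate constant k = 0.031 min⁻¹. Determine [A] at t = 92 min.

0.0504 M

Step 1: For a first-order reaction: [A] = [A]₀ × e^(-kt)
Step 2: [A] = 0.873 × e^(-0.031 × 92)
Step 3: [A] = 0.873 × e^(-2.852)
Step 4: [A] = 0.873 × 0.0577287 = 0.0504 M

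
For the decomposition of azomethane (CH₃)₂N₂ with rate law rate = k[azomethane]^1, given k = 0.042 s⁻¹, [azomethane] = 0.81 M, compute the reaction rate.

0.03402 M/s

Step 1: Identify the rate law: rate = k[azomethane]^1
Step 2: Substitute values: rate = 0.042 × (0.81)^1
Step 3: Calculate: rate = 0.042 × 0.81 = 0.03402 M/s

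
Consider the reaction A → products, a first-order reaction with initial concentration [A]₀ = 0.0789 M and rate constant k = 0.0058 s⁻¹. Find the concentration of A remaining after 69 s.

0.05288 M

Step 1: For a first-order reaction: [A] = [A]₀ × e^(-kt)
Step 2: [A] = 0.0789 × e^(-0.0058 × 69)
Step 3: [A] = 0.0789 × e^(-0.4002)
Step 4: [A] = 0.0789 × 0.670186 = 0.05288 M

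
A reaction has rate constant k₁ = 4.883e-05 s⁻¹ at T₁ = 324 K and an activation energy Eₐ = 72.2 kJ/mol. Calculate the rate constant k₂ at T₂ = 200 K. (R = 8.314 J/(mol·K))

2.963e-12 s⁻¹

Step 1: Use the two-temperature Arrhenius form: ln(k₂/k₁) = -Eₐ/R × (1/T₂ - 1/T₁)
Step 2: Convert Eₐ to J/mol: 72.2 kJ/mol = 72200 J/mol
Step 3: 1/T₂ - 1/T₁ = 1/200 - 1/324 = 1.913580e-03 K⁻¹
Step 4: ln(k₂/k₁) = -72200/8.314 × 1.913580e-03 = -16.61781
Step 5: k₂ = k₁ × exp(-16.61781) = 4.883e-05 × 6.06704e-08 = 2.963e-12 s⁻¹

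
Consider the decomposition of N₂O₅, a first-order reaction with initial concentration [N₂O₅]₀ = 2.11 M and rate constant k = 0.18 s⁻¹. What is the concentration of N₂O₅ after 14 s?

0.1698 M

Step 1: For a first-order reaction: [N₂O₅] = [N₂O₅]₀ × e^(-kt)
Step 2: [N₂O₅] = 2.11 × e^(-0.18 × 14)
Step 3: [N₂O₅] = 2.11 × e^(-2.52)
Step 4: [N₂O₅] = 2.11 × 0.0804596 = 0.1698 M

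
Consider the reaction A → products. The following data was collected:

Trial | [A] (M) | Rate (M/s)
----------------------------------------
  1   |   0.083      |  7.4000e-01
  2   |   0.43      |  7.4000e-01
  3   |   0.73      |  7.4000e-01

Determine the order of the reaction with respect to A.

zeroth order (0)

Step 1: Compare trials - when concentration changes, rate stays constant.
Step 2: rate₂/rate₁ = 7.4000e-01/7.4000e-01 = 1
Step 3: [A]₂/[A]₁ = 0.43/0.083 = 5.181
Step 4: Since rate ratio ≈ (conc ratio)^0, the reaction is zeroth order.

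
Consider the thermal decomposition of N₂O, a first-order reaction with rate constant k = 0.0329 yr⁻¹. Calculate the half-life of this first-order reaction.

21.07 yr

Step 1: For a first-order reaction, t₁/₂ = ln(2)/k
Step 2: t₁/₂ = ln(2)/0.0329
Step 3: t₁/₂ = 0.6931/0.0329 = 21.07 yr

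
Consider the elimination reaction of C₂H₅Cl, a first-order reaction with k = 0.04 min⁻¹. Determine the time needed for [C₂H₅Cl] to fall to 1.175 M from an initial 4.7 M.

34.66 min

Step 1: For first-order: t = ln([C₂H₅Cl]₀/[C₂H₅Cl])/k
Step 2: t = ln(4.7/1.175)/0.04
Step 3: t = ln(4)/0.04
Step 4: t = 1.386/0.04 = 34.66 min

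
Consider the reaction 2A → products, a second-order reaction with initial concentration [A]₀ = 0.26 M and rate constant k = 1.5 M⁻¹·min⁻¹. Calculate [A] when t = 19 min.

0.03092 M

Step 1: For a second-order reaction: 1/[A] = 1/[A]₀ + kt
Step 2: 1/[A] = 1/0.26 + 1.5 × 19
Step 3: 1/[A] = 3.846 + 28.5 = 32.35
Step 4: [A] = 1/32.35 = 0.03092 M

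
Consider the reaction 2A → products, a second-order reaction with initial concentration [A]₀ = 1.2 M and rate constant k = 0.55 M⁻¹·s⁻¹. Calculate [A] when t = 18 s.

0.09317 M

Step 1: For a second-order reaction: 1/[A] = 1/[A]₀ + kt
Step 2: 1/[A] = 1/1.2 + 0.55 × 18
Step 3: 1/[A] = 0.8333 + 9.9 = 10.73
Step 4: [A] = 1/10.73 = 0.09317 M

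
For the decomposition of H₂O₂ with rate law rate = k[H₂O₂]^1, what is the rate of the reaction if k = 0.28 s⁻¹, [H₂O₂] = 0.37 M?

0.1036 M/s

Step 1: Identify the rate law: rate = k[H₂O₂]^1
Step 2: Substitute values: rate = 0.28 × (0.37)^1
Step 3: Calculate: rate = 0.28 × 0.37 = 0.1036 M/s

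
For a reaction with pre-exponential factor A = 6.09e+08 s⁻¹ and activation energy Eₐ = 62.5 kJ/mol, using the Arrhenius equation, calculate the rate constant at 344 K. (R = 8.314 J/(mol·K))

1.97e-01 s⁻¹

Step 1: Use the Arrhenius equation: k = A × exp(-Eₐ/RT)
Step 2: Convert Eₐ to J/mol: 62.5 kJ/mol = 62500 J/mol
Step 3: Calculate the exponent: -Eₐ/(RT) = -62500/(8.314 × 344) = -21.85302
Step 4: k = 6.09e+08 × exp(-21.85302)
Step 5: k = 6.09e+08 × 3.23113e-10 = 1.9678e-01 s⁻¹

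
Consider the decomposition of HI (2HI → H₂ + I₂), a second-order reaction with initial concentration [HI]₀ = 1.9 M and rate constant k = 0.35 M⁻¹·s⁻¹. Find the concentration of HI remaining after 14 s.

0.1843 M

Step 1: For a second-order reaction: 1/[HI] = 1/[HI]₀ + kt
Step 2: 1/[HI] = 1/1.9 + 0.35 × 14
Step 3: 1/[HI] = 0.5263 + 4.9 = 5.426
Step 4: [HI] = 1/5.426 = 0.1843 M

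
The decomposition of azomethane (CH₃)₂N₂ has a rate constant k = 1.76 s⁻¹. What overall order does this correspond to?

first order (1)

Step 1: The units of k for an nth-order reaction are (concentration)^(1-n)·(time)⁻¹.
Step 2: Here k has units s⁻¹, so the concentration exponent is 0.
Step 3: 1 - n = 0 ⇒ n = 1. The reaction is first order.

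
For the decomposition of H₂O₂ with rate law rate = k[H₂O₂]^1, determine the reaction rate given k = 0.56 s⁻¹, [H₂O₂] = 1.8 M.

1.008 M/s

Step 1: Identify the rate law: rate = k[H₂O₂]^1
Step 2: Substitute values: rate = 0.56 × (1.8)^1
Step 3: Calculate: rate = 0.56 × 1.8 = 1.008 M/s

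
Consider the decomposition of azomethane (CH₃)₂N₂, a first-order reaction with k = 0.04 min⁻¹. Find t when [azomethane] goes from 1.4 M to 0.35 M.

34.66 min

Step 1: For first-order: t = ln([azomethane]₀/[azomethane])/k
Step 2: t = ln(1.4/0.35)/0.04
Step 3: t = ln(4)/0.04
Step 4: t = 1.386/0.04 = 34.66 min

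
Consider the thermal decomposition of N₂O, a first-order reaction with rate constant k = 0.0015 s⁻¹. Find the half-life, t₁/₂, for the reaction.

462.1 s

Step 1: For a first-order reaction, t₁/₂ = ln(2)/k
Step 2: t₁/₂ = ln(2)/0.0015
Step 3: t₁/₂ = 0.6931/0.0015 = 462.1 s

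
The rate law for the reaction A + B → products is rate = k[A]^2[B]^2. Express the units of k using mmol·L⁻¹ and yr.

(mmol·L⁻¹)⁻³·yr⁻¹

Step 1: Overall order = 2 + 2 = 4.
Step 2: rate has units mmol·L⁻¹·yr⁻¹; [A]^2[B]^2 has units (mmol·L⁻¹)^4.
Step 3: k = rate/([A]^2[B]^2), so units of k = (mmol·L⁻¹)^(1-4)·yr⁻¹ = (mmol·L⁻¹)⁻³·yr⁻¹.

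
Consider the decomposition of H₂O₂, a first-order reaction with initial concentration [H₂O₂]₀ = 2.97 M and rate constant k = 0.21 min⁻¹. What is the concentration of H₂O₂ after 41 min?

0.0005414 M

Step 1: For a first-order reaction: [H₂O₂] = [H₂O₂]₀ × e^(-kt)
Step 2: [H₂O₂] = 2.97 × e^(-0.21 × 41)
Step 3: [H₂O₂] = 2.97 × e^(-8.61)
Step 4: [H₂O₂] = 2.97 × 0.000182274 = 0.0005414 M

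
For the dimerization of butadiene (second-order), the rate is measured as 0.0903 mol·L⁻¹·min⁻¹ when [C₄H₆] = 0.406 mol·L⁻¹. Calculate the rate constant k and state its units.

0.5478 (mol·L⁻¹)⁻¹·min⁻¹

Step 1: rate = k[C₄H₆]^2, so k = rate / [C₄H₆]^2.
Step 2: k = 0.0903 / (0.406)^2 = 0.0903 / 0.1648.
Step 3: k = 0.5478 (mol·L⁻¹)⁻¹·min⁻¹.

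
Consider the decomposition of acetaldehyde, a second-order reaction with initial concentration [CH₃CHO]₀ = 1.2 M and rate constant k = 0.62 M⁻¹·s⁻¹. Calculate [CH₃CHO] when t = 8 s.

0.1726 M

Step 1: For a second-order reaction: 1/[CH₃CHO] = 1/[CH₃CHO]₀ + kt
Step 2: 1/[CH₃CHO] = 1/1.2 + 0.62 × 8
Step 3: 1/[CH₃CHO] = 0.8333 + 4.96 = 5.793
Step 4: [CH₃CHO] = 1/5.793 = 0.1726 M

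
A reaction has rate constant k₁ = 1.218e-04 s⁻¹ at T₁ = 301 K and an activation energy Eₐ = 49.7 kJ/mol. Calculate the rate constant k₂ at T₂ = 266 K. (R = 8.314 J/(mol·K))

8.928e-06 s⁻¹

Step 1: Use the two-temperature Arrhenius form: ln(k₂/k₁) = -Eₐ/R × (1/T₂ - 1/T₁)
Step 2: Convert Eₐ to J/mol: 49.7 kJ/mol = 49700 J/mol
Step 3: 1/T₂ - 1/T₁ = 1/266 - 1/301 = 4.371394e-04 K⁻¹
Step 4: ln(k₂/k₁) = -49700/8.314 × 4.371394e-04 = -2.61316
Step 5: k₂ = k₁ × exp(-2.61316) = 1.218e-04 × 7.33025e-02 = 8.928e-06 s⁻¹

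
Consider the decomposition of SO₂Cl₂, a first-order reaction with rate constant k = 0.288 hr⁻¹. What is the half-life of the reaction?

2.407 hr

Step 1: For a first-order reaction, t₁/₂ = ln(2)/k
Step 2: t₁/₂ = ln(2)/0.288
Step 3: t₁/₂ = 0.6931/0.288 = 2.407 hr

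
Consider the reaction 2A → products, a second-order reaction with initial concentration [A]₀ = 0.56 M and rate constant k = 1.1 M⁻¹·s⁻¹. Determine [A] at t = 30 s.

0.02875 M

Step 1: For a second-order reaction: 1/[A] = 1/[A]₀ + kt
Step 2: 1/[A] = 1/0.56 + 1.1 × 30
Step 3: 1/[A] = 1.786 + 33 = 34.79
Step 4: [A] = 1/34.79 = 0.02875 M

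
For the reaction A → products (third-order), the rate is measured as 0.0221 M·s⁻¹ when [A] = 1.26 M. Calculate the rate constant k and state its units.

0.01105 M⁻²·s⁻¹

Step 1: rate = k[A]^3, so k = rate / [A]^3.
Step 2: k = 0.0221 / (1.26)^3 = 0.0221 / 2.
Step 3: k = 0.01105 M⁻²·s⁻¹.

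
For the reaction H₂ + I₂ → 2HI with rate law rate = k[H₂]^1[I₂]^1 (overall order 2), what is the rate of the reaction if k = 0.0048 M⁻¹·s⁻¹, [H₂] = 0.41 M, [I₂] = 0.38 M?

0.0007478 M/s

Step 1: The rate law is rate = k[H₂]^1[I₂]^1, overall order = 1+1 = 2
Step 2: Substitute values: rate = 0.0048 × (0.41)^1 × (0.38)^1
Step 3: rate = 0.0048 × 0.41 × 0.38 = 0.00074784 M/s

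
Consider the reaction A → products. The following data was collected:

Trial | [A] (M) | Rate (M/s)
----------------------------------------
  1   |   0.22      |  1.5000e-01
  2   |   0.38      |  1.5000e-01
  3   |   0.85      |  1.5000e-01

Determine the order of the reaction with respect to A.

zeroth order (0)

Step 1: Compare trials - when concentration changes, rate stays constant.
Step 2: rate₂/rate₁ = 1.5000e-01/1.5000e-01 = 1
Step 3: [A]₂/[A]₁ = 0.38/0.22 = 1.727
Step 4: Since rate ratio ≈ (conc ratio)^0, the reaction is zeroth order.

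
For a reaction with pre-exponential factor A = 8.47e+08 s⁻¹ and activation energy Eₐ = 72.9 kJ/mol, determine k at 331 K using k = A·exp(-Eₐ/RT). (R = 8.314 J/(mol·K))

2.65e-03 s⁻¹

Step 1: Use the Arrhenius equation: k = A × exp(-Eₐ/RT)
Step 2: Convert Eₐ to J/mol: 72.9 kJ/mol = 72900 J/mol
Step 3: Calculate the exponent: -Eₐ/(RT) = -72900/(8.314 × 331) = -26.49046
Step 4: k = 8.47e+08 × exp(-26.49046)
Step 5: k = 8.47e+08 × 3.12852e-12 = 2.6499e-03 s⁻¹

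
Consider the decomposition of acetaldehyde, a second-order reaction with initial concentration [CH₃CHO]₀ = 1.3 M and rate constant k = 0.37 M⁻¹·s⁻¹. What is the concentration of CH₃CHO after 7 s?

0.2977 M

Step 1: For a second-order reaction: 1/[CH₃CHO] = 1/[CH₃CHO]₀ + kt
Step 2: 1/[CH₃CHO] = 1/1.3 + 0.37 × 7
Step 3: 1/[CH₃CHO] = 0.7692 + 2.59 = 3.359
Step 4: [CH₃CHO] = 1/3.359 = 0.2977 M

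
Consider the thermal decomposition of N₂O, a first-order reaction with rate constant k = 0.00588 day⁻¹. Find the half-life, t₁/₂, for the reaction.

117.9 day

Step 1: For a first-order reaction, t₁/₂ = ln(2)/k
Step 2: t₁/₂ = ln(2)/0.00588
Step 3: t₁/₂ = 0.6931/0.00588 = 117.9 day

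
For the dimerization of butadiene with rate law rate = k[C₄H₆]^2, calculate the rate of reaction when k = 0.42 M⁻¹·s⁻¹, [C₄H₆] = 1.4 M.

0.8232 M/s

Step 1: Identify the rate law: rate = k[C₄H₆]^2
Step 2: Substitute values: rate = 0.42 × (1.4)^2
Step 3: Calculate: rate = 0.42 × 1.96 = 0.8232 M/s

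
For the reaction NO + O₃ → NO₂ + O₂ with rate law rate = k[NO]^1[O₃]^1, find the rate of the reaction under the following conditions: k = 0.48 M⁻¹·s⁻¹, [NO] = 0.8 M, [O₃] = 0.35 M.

0.1344 M/s

Step 1: The rate law is rate = k[NO]^1[O₃]^1
Step 2: Substitute: rate = 0.48 × (0.8)^1 × (0.35)^1
Step 3: rate = 0.48 × 0.8 × 0.35 = 0.1344 M/s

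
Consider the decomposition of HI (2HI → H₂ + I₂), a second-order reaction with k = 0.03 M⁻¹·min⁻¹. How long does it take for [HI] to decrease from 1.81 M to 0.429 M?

59.28 min

Step 1: For second-order: t = (1/[HI] - 1/[HI]₀)/k
Step 2: t = (1/0.429 - 1/1.81)/0.03
Step 3: t = (2.331 - 0.5525)/0.03
Step 4: t = 1.779/0.03 = 59.28 min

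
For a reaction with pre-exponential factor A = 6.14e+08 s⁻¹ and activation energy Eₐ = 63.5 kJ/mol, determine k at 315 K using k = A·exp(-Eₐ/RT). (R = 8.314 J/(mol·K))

1.81e-02 s⁻¹

Step 1: Use the Arrhenius equation: k = A × exp(-Eₐ/RT)
Step 2: Convert Eₐ to J/mol: 63.5 kJ/mol = 63500 J/mol
Step 3: Calculate the exponent: -Eₐ/(RT) = -63500/(8.314 × 315) = -24.24673
Step 4: k = 6.14e+08 × exp(-24.24673)
Step 5: k = 6.14e+08 × 2.94971e-11 = 1.8111e-02 s⁻¹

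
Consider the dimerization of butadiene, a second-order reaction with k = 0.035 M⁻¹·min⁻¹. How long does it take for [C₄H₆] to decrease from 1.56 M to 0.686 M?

23.33 min

Step 1: For second-order: t = (1/[C₄H₆] - 1/[C₄H₆]₀)/k
Step 2: t = (1/0.686 - 1/1.56)/0.035
Step 3: t = (1.458 - 0.641)/0.035
Step 4: t = 0.8167/0.035 = 23.33 min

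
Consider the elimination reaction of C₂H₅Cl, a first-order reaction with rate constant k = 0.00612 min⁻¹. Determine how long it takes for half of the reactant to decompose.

113.3 min

Step 1: For a first-order reaction, t₁/₂ = ln(2)/k
Step 2: t₁/₂ = ln(2)/0.00612
Step 3: t₁/₂ = 0.6931/0.00612 = 113.3 min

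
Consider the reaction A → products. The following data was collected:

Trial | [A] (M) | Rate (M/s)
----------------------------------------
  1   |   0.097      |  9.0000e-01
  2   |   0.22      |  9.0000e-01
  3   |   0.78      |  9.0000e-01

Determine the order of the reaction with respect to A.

zeroth order (0)

Step 1: Compare trials - when concentration changes, rate stays constant.
Step 2: rate₂/rate₁ = 9.0000e-01/9.0000e-01 = 1
Step 3: [A]₂/[A]₁ = 0.22/0.097 = 2.268
Step 4: Since rate ratio ≈ (conc ratio)^0, the reaction is zeroth order.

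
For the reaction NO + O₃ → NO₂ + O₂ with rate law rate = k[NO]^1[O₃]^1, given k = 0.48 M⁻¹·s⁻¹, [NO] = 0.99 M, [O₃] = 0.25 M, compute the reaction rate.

0.1188 M/s

Step 1: The rate law is rate = k[NO]^1[O₃]^1
Step 2: Substitute: rate = 0.48 × (0.99)^1 × (0.25)^1
Step 3: rate = 0.48 × 0.99 × 0.25 = 0.1188 M/s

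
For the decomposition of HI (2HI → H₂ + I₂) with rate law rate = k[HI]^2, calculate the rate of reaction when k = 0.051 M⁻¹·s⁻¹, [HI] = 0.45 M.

0.01033 M/s

Step 1: Identify the rate law: rate = k[HI]^2
Step 2: Substitute values: rate = 0.051 × (0.45)^2
Step 3: Calculate: rate = 0.051 × 0.2025 = 0.0103275 M/s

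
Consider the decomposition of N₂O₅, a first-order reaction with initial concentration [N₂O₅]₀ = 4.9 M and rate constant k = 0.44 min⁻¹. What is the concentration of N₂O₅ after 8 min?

0.145 M

Step 1: For a first-order reaction: [N₂O₅] = [N₂O₅]₀ × e^(-kt)
Step 2: [N₂O₅] = 4.9 × e^(-0.44 × 8)
Step 3: [N₂O₅] = 4.9 × e^(-3.52)
Step 4: [N₂O₅] = 4.9 × 0.0295994 = 0.145 M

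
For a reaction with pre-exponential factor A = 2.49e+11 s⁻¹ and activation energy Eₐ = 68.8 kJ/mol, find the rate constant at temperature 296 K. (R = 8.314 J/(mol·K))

1.80e-01 s⁻¹

Step 1: Use the Arrhenius equation: k = A × exp(-Eₐ/RT)
Step 2: Convert Eₐ to J/mol: 68.8 kJ/mol = 68800 J/mol
Step 3: Calculate the exponent: -Eₐ/(RT) = -68800/(8.314 × 296) = -27.95675
Step 4: k = 2.49e+11 × exp(-27.95675)
Step 5: k = 2.49e+11 × 7.22001e-13 = 1.7978e-01 s⁻¹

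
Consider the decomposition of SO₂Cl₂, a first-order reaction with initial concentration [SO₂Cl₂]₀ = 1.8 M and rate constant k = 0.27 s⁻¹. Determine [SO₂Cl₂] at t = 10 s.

0.121 M

Step 1: For a first-order reaction: [SO₂Cl₂] = [SO₂Cl₂]₀ × e^(-kt)
Step 2: [SO₂Cl₂] = 1.8 × e^(-0.27 × 10)
Step 3: [SO₂Cl₂] = 1.8 × e^(-2.7)
Step 4: [SO₂Cl₂] = 1.8 × 0.0672055 = 0.121 M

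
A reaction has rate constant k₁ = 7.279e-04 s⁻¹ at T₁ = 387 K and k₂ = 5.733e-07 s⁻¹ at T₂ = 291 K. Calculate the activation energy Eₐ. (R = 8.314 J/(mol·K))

69.7 kJ/mol

Step 1: Use the two-temperature Arrhenius form: ln(k₂/k₁) = -Eₐ/R × (1/T₂ - 1/T₁)
Step 2: ln(k₂/k₁) = ln(5.733e-07/7.279e-04) = ln(0.000787608) = -7.14651
Step 3: 1/T₂ - 1/T₁ = 1/291 - 1/387 = 8.524468e-04 K⁻¹
Step 4: Eₐ = -R × ln(k₂/k₁) / (1/T₂ - 1/T₁) = -8.314 × -7.14651 / 8.524468e-04
Step 5: Eₐ = 6.9701e+04 J/mol = 69.7 kJ/mol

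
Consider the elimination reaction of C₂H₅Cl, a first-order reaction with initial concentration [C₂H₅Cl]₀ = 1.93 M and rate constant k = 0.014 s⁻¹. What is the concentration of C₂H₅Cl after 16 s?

1.543 M

Step 1: For a first-order reaction: [C₂H₅Cl] = [C₂H₅Cl]₀ × e^(-kt)
Step 2: [C₂H₅Cl] = 1.93 × e^(-0.014 × 16)
Step 3: [C₂H₅Cl] = 1.93 × e^(-0.224)
Step 4: [C₂H₅Cl] = 1.93 × 0.799315 = 1.543 M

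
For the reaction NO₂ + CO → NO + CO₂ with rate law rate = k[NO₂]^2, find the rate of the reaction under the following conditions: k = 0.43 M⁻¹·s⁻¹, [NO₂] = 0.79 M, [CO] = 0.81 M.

0.2684 M/s

Step 1: The rate law is rate = k[NO₂]^2
Step 2: Note that the rate does not depend on [CO] (zero order in CO).
Step 3: rate = 0.43 × (0.79)^2 = 0.268363 M/s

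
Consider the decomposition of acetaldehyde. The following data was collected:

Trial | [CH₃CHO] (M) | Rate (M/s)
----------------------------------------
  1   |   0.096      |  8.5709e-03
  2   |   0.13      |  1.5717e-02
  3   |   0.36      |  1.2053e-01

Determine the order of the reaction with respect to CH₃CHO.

second order (2)

Step 1: Compare trials to find order n where rate₂/rate₁ = ([CH₃CHO]₂/[CH₃CHO]₁)^n
Step 2: rate₂/rate₁ = 1.5717e-02/8.5709e-03 = 1.834
Step 3: [CH₃CHO]₂/[CH₃CHO]₁ = 0.13/0.096 = 1.354
Step 4: n = ln(1.834)/ln(1.354) = 2.00 ≈ 2
Step 5: The reaction is second order in CH₃CHO.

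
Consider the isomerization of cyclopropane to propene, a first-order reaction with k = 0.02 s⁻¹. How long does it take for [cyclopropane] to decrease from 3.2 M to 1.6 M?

34.66 s

Step 1: For first-order: t = ln([cyclopropane]₀/[cyclopropane])/k
Step 2: t = ln(3.2/1.6)/0.02
Step 3: t = ln(2)/0.02
Step 4: t = 0.6931/0.02 = 34.66 s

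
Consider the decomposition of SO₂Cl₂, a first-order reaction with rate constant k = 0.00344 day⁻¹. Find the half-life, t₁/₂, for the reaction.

201.5 day

Step 1: For a first-order reaction, t₁/₂ = ln(2)/k
Step 2: t₁/₂ = ln(2)/0.00344
Step 3: t₁/₂ = 0.6931/0.00344 = 201.5 day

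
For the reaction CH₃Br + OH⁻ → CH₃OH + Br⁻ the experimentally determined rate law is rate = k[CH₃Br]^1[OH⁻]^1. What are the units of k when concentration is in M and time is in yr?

M⁻¹·yr⁻¹

Step 1: Overall order = 1 + 1 = 2.
Step 2: rate has units M·yr⁻¹; [CH₃Br]^1[OH⁻]^1 has units M^2.
Step 3: k = rate/([CH₃Br]^1[OH⁻]^1), so units of k = M^(1-2)·yr⁻¹ = M⁻¹·yr⁻¹.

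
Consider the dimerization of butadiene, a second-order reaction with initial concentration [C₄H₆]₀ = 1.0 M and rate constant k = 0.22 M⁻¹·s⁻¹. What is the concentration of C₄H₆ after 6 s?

0.431 M

Step 1: For a second-order reaction: 1/[C₄H₆] = 1/[C₄H₆]₀ + kt
Step 2: 1/[C₄H₆] = 1/1.0 + 0.22 × 6
Step 3: 1/[C₄H₆] = 1 + 1.32 = 2.32
Step 4: [C₄H₆] = 1/2.32 = 0.431 M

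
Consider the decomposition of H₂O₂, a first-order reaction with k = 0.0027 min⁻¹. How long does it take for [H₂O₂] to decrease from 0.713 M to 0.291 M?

331.9 min

Step 1: For first-order: t = ln([H₂O₂]₀/[H₂O₂])/k
Step 2: t = ln(0.713/0.291)/0.0027
Step 3: t = ln(2.45)/0.0027
Step 4: t = 0.8962/0.0027 = 331.9 min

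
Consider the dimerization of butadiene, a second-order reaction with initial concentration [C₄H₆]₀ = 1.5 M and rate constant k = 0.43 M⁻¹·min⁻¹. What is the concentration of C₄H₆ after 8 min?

0.2435 M

Step 1: For a second-order reaction: 1/[C₄H₆] = 1/[C₄H₆]₀ + kt
Step 2: 1/[C₄H₆] = 1/1.5 + 0.43 × 8
Step 3: 1/[C₄H₆] = 0.6667 + 3.44 = 4.107
Step 4: [C₄H₆] = 1/4.107 = 0.2435 M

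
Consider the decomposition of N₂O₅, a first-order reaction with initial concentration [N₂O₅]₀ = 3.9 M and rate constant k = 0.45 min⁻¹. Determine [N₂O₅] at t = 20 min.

0.0004813 M

Step 1: For a first-order reaction: [N₂O₅] = [N₂O₅]₀ × e^(-kt)
Step 2: [N₂O₅] = 3.9 × e^(-0.45 × 20)
Step 3: [N₂O₅] = 3.9 × e^(-9)
Step 4: [N₂O₅] = 3.9 × 0.00012341 = 0.0004813 M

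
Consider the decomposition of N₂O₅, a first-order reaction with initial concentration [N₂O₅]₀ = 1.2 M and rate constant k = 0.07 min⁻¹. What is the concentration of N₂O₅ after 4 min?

0.9069 M

Step 1: For a first-order reaction: [N₂O₅] = [N₂O₅]₀ × e^(-kt)
Step 2: [N₂O₅] = 1.2 × e^(-0.07 × 4)
Step 3: [N₂O₅] = 1.2 × e^(-0.28)
Step 4: [N₂O₅] = 1.2 × 0.755784 = 0.9069 M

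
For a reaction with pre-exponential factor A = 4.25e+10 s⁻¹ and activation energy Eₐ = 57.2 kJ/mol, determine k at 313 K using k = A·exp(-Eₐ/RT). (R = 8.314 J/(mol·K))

1.21e+01 s⁻¹

Step 1: Use the Arrhenius equation: k = A × exp(-Eₐ/RT)
Step 2: Convert Eₐ to J/mol: 57.2 kJ/mol = 57200 J/mol
Step 3: Calculate the exponent: -Eₐ/(RT) = -57200/(8.314 × 313) = -21.98071
Step 4: k = 4.25e+10 × exp(-21.98071)
Step 5: k = 4.25e+10 × 2.84380e-10 = 1.2086e+01 s⁻¹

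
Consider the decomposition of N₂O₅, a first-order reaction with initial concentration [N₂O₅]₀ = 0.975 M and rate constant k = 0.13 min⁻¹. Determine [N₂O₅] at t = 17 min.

0.107 M

Step 1: For a first-order reaction: [N₂O₅] = [N₂O₅]₀ × e^(-kt)
Step 2: [N₂O₅] = 0.975 × e^(-0.13 × 17)
Step 3: [N₂O₅] = 0.975 × e^(-2.21)
Step 4: [N₂O₅] = 0.975 × 0.109701 = 0.107 M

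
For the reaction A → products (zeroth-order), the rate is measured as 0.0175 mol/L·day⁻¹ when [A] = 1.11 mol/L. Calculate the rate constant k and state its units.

0.0175 mol/L·day⁻¹

Step 1: For a zeroth-order reaction, rate = k (independent of concentration).
Step 2: k = rate = 0.0175 mol/L·day⁻¹.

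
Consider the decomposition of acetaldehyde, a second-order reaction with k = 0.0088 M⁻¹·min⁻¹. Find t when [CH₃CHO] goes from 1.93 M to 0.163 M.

638.3 min

Step 1: For second-order: t = (1/[CH₃CHO] - 1/[CH₃CHO]₀)/k
Step 2: t = (1/0.163 - 1/1.93)/0.0088
Step 3: t = (6.135 - 0.5181)/0.0088
Step 4: t = 5.617/0.0088 = 638.3 min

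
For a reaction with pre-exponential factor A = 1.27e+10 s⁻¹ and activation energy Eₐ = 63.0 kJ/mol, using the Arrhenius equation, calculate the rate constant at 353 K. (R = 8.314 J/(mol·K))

6.04e+00 s⁻¹

Step 1: Use the Arrhenius equation: k = A × exp(-Eₐ/RT)
Step 2: Convert Eₐ to J/mol: 63.0 kJ/mol = 63000 J/mol
Step 3: Calculate the exponent: -Eₐ/(RT) = -63000/(8.314 × 353) = -21.46623
Step 4: k = 1.27e+10 × exp(-21.46623)
Step 5: k = 1.27e+10 × 4.75702e-10 = 6.0414e+00 s⁻¹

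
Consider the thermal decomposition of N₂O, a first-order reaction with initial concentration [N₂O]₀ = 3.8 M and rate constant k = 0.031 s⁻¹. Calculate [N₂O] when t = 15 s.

2.387 M

Step 1: For a first-order reaction: [N₂O] = [N₂O]₀ × e^(-kt)
Step 2: [N₂O] = 3.8 × e^(-0.031 × 15)
Step 3: [N₂O] = 3.8 × e^(-0.465)
Step 4: [N₂O] = 3.8 × 0.628135 = 2.387 M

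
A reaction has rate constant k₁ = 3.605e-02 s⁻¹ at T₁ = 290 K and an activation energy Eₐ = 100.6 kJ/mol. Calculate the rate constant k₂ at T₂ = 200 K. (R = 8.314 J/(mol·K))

2.527e-10 s⁻¹

Step 1: Use the two-temperature Arrhenius form: ln(k₂/k₁) = -Eₐ/R × (1/T₂ - 1/T₁)
Step 2: Convert Eₐ to J/mol: 100.6 kJ/mol = 100600 J/mol
Step 3: 1/T₂ - 1/T₁ = 1/200 - 1/290 = 1.551724e-03 K⁻¹
Step 4: ln(k₂/k₁) = -100600/8.314 × 1.551724e-03 = -18.77597
Step 5: k₂ = k₁ × exp(-18.77597) = 3.605e-02 × 7.00971e-09 = 2.527e-10 s⁻¹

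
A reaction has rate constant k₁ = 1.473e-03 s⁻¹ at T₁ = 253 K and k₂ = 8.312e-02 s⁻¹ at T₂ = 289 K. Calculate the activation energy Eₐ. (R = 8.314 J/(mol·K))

68.1 kJ/mol

Step 1: Use the two-temperature Arrhenius form: ln(k₂/k₁) = -Eₐ/R × (1/T₂ - 1/T₁)
Step 2: ln(k₂/k₁) = ln(8.312e-02/1.473e-03) = ln(56.4291) = 4.03298
Step 3: 1/T₂ - 1/T₁ = 1/289 - 1/253 = -4.923616e-04 K⁻¹
Step 4: Eₐ = -R × ln(k₂/k₁) / (1/T₂ - 1/T₁) = -8.314 × 4.03298 / -4.923616e-04
Step 5: Eₐ = 6.8101e+04 J/mol = 68.1 kJ/mol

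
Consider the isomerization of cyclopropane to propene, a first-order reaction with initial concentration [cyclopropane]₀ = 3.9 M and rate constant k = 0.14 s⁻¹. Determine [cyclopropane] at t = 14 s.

0.5493 M

Step 1: For a first-order reaction: [cyclopropane] = [cyclopropane]₀ × e^(-kt)
Step 2: [cyclopropane] = 3.9 × e^(-0.14 × 14)
Step 3: [cyclopropane] = 3.9 × e^(-1.96)
Step 4: [cyclopropane] = 3.9 × 0.140858 = 0.5493 M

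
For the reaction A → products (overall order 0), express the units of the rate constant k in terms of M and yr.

M·yr⁻¹

Step 1: For overall order n, rate = k × (concentration)^n.
Step 2: Rate has units M·yr⁻¹; concentration term has units M^0.
Step 3: k = rate / (concentration)^n, so units of k = M^(1-0)·yr⁻¹ = M·yr⁻¹.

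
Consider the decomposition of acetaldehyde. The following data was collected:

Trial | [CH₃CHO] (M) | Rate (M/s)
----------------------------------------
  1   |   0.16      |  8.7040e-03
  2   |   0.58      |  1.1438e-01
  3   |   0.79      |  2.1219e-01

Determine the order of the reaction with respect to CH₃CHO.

second order (2)

Step 1: Compare trials to find order n where rate₂/rate₁ = ([CH₃CHO]₂/[CH₃CHO]₁)^n
Step 2: rate₂/rate₁ = 1.1438e-01/8.7040e-03 = 13.14
Step 3: [CH₃CHO]₂/[CH₃CHO]₁ = 0.58/0.16 = 3.625
Step 4: n = ln(13.14)/ln(3.625) = 2.00 ≈ 2
Step 5: The reaction is second order in CH₃CHO.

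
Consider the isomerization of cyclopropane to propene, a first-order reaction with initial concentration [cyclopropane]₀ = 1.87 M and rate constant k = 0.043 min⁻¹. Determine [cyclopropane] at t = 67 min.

0.1049 M

Step 1: For a first-order reaction: [cyclopropane] = [cyclopropane]₀ × e^(-kt)
Step 2: [cyclopropane] = 1.87 × e^(-0.043 × 67)
Step 3: [cyclopropane] = 1.87 × e^(-2.881)
Step 4: [cyclopropane] = 1.87 × 0.0560787 = 0.1049 M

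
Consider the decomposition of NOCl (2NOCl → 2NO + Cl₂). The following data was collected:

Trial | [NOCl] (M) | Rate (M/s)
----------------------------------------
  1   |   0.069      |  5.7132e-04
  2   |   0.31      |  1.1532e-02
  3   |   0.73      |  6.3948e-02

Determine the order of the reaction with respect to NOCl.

second order (2)

Step 1: Compare trials to find order n where rate₂/rate₁ = ([NOCl]₂/[NOCl]₁)^n
Step 2: rate₂/rate₁ = 1.1532e-02/5.7132e-04 = 20.18
Step 3: [NOCl]₂/[NOCl]₁ = 0.31/0.069 = 4.493
Step 4: n = ln(20.18)/ln(4.493) = 2.00 ≈ 2
Step 5: The reaction is second order in NOCl.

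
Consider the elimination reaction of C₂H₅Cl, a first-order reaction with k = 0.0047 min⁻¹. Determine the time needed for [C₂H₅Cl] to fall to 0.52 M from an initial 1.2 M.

177.9 min

Step 1: For first-order: t = ln([C₂H₅Cl]₀/[C₂H₅Cl])/k
Step 2: t = ln(1.2/0.52)/0.0047
Step 3: t = ln(2.308)/0.0047
Step 4: t = 0.8362/0.0047 = 177.9 min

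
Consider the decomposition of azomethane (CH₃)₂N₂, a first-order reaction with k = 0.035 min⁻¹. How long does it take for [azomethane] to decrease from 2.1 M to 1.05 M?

19.8 min

Step 1: For first-order: t = ln([azomethane]₀/[azomethane])/k
Step 2: t = ln(2.1/1.05)/0.035
Step 3: t = ln(2)/0.035
Step 4: t = 0.6931/0.035 = 19.8 min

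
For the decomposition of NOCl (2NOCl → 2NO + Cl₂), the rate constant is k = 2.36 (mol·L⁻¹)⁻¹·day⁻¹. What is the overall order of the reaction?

second order (2)

Step 1: The units of k for an nth-order reaction are (concentration)^(1-n)·(time)⁻¹.
Step 2: Here k has units (mol·L⁻¹)⁻¹·day⁻¹, so the concentration exponent is -1.
Step 3: 1 - n = -1 ⇒ n = 2. The reaction is second order.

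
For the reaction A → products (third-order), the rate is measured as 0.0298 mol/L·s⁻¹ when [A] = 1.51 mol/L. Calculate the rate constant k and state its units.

0.008655 (mol/L)⁻²·s⁻¹

Step 1: rate = k[A]^3, so k = rate / [A]^3.
Step 2: k = 0.0298 / (1.51)^3 = 0.0298 / 3.443.
Step 3: k = 0.008655 (mol/L)⁻²·s⁻¹.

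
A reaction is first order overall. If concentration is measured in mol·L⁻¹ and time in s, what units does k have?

s⁻¹

Step 1: For overall order n, rate = k × (concentration)^n.
Step 2: Rate has units mol·L⁻¹·s⁻¹; concentration term has units (mol·L⁻¹)^1.
Step 3: k = rate / (concentration)^n, so units of k = (mol·L⁻¹)^(1-1)·s⁻¹ = s⁻¹.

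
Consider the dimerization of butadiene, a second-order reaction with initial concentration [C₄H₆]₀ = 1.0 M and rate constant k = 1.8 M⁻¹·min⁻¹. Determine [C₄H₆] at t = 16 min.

0.03356 M

Step 1: For a second-order reaction: 1/[C₄H₆] = 1/[C₄H₆]₀ + kt
Step 2: 1/[C₄H₆] = 1/1.0 + 1.8 × 16
Step 3: 1/[C₄H₆] = 1 + 28.8 = 29.8
Step 4: [C₄H₆] = 1/29.8 = 0.03356 M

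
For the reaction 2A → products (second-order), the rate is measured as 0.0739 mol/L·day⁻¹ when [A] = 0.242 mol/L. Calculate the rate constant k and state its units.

1.262 (mol/L)⁻¹·day⁻¹

Step 1: rate = k[A]^2, so k = rate / [A]^2.
Step 2: k = 0.0739 / (0.242)^2 = 0.0739 / 0.05856.
Step 3: k = 1.262 (mol/L)⁻¹·day⁻¹.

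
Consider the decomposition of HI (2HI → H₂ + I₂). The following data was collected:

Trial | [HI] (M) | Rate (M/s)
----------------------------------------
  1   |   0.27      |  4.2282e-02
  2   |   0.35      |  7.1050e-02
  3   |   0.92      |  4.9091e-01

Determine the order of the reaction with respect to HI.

second order (2)

Step 1: Compare trials to find order n where rate₂/rate₁ = ([HI]₂/[HI]₁)^n
Step 2: rate₂/rate₁ = 7.1050e-02/4.2282e-02 = 1.68
Step 3: [HI]₂/[HI]₁ = 0.35/0.27 = 1.296
Step 4: n = ln(1.68)/ln(1.296) = 2.00 ≈ 2
Step 5: The reaction is second order in HI.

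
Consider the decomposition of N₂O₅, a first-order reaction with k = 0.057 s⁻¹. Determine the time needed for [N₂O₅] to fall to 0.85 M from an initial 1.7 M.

12.16 s

Step 1: For first-order: t = ln([N₂O₅]₀/[N₂O₅])/k
Step 2: t = ln(1.7/0.85)/0.057
Step 3: t = ln(2)/0.057
Step 4: t = 0.6931/0.057 = 12.16 s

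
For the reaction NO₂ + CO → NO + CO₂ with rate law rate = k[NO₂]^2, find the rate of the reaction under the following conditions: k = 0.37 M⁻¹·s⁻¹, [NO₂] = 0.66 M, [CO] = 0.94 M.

0.1612 M/s

Step 1: The rate law is rate = k[NO₂]^2
Step 2: Note that the rate does not depend on [CO] (zero order in CO).
Step 3: rate = 0.37 × (0.66)^2 = 0.161172 M/s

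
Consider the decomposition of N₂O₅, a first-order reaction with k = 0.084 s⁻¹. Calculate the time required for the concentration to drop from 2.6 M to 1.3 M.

8.252 s

Step 1: For first-order: t = ln([N₂O₅]₀/[N₂O₅])/k
Step 2: t = ln(2.6/1.3)/0.084
Step 3: t = ln(2)/0.084
Step 4: t = 0.6931/0.084 = 8.252 s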